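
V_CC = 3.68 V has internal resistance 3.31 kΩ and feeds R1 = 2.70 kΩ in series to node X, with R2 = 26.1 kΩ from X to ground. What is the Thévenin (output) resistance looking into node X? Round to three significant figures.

R1' = 3.31 + 2.70 = 6.010 kΩ (source resistance + R1).
Zeroing V_CC shorts the top of R1' to ground, so R_th = R1' ‖ R2 = 4.885 kΩ.

R_th ≈ 4.89 kΩ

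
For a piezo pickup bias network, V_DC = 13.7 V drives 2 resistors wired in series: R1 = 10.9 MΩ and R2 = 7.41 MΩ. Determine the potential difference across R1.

ΣR = 10.9 + 7.41 = 18.31 MΩ.
Voltage divider: V = V_DC · (10.90 / 18.31) = 13.7 × 0.5953 = 8.156 V.

V ≈ 8.16 V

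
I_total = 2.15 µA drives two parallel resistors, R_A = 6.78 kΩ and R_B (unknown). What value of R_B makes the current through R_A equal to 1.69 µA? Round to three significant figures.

The fraction through R_A equals R_B/(R_A+R_B).
With f = 0.7860, R_B = R_A · f/(1−f) = 6.78 × 3.674 = 24.91 kΩ.

R_B ≈ 24.9 kΩ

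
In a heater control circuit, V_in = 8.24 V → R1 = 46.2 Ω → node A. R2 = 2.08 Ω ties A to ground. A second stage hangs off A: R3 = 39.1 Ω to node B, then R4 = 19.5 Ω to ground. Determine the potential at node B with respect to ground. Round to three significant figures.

V_B ≈ 0.114 V

Node A sees R2 in parallel with the series input of stage 2, R3 + R4 = 58.60 Ω.
Effective lower resistance at A: R2 ‖ 58.60 = 2.009 Ω.
First divider: V_A = V_in · 2.009/(46.2 + 2.009) = 0.3433 V.
V_B = V_A × 0.3328 = 0.1142 V.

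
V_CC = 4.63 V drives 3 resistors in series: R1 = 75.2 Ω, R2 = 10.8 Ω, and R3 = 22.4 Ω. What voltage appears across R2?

V ≈ 0.461 V

Total series resistance ΣR = 75.2 + 10.8 + 22.4 = 108.4 Ω.
By the voltage-divider rule, V = 4.63 × 10.80/108.4 = 0.4613 V.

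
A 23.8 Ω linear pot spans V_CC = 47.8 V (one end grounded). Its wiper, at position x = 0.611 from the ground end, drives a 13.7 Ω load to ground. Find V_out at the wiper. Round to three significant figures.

V_out ≈ 20.7 V

Lower segment x·R_p = 14.54 Ω; upper segment (1−x)·R_p = 9.258 Ω.
Lower segment in parallel with the load: 14.54 ‖ 13.7 = 7.054 Ω.
V_out = 47.8 × 7.054/(9.258 + 7.054) = 20.67 V.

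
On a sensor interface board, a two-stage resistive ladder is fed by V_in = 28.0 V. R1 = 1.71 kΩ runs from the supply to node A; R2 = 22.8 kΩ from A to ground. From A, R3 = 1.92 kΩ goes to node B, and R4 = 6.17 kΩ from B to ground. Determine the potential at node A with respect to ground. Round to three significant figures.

Looking into the second stage from A: R3 + R4 = 8.090 kΩ appears in parallel with R2.
R2 ‖ (R3+R4) = 5.971 kΩ.
First divider: V_A = V_in · 5.971/(1.71 + 5.971) = 21.77 V.

V_A ≈ 21.8 V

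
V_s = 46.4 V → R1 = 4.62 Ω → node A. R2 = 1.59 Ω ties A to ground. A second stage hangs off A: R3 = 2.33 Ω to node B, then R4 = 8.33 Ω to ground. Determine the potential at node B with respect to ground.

V_B ≈ 8.36 V

The second stage (R3 + R4 = 10.66 Ω) loads node A in parallel with R2.
R2 ‖ (R3+R4) = 1.384 Ω.
First divider: V_A = V_s · 1.384/(4.62 + 1.384) = 10.69 V.
V_B = V_A × 0.7814 = 8.356 V.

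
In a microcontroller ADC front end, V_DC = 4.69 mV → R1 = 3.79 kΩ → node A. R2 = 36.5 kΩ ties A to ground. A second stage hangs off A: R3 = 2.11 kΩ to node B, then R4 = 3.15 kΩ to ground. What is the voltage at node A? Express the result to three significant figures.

V_A ≈ 2.57 mV

Looking into the second stage from A: R3 + R4 = 5.260 kΩ appears in parallel with R2.
R2 ‖ (R3+R4) = 4.597 kΩ.
First divider: V_A = V_DC · 4.597/(3.79 + 4.597) = 2.571 mV.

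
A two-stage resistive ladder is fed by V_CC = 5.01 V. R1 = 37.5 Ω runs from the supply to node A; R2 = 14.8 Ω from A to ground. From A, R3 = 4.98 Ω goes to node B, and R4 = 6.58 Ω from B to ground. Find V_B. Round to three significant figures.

The second stage (R3 + R4 = 11.56 Ω) loads node A in parallel with R2.
R2 ‖ (R3+R4) = 6.490 Ω.
So V_A = 5.01 × 0.1475 = 0.7392 V.
V_B = V_A × 0.5692 = 0.4207 V.

V_B ≈ 0.421 V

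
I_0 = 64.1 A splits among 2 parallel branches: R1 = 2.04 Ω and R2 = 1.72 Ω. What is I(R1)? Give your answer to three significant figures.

For two parallel branches, I_k = I_0 · (other R)/(sum of R).
So I = 64.1 × 1.72/3.760 = 29.32 A.

I ≈ 29.3 A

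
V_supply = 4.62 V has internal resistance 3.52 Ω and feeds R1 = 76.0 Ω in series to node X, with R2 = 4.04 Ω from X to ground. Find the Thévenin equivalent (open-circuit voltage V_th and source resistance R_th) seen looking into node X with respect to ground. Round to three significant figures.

V_th ≈ 0.223 V, R_th ≈ 3.84 Ω

R1' = 3.52 + 76.0 = 79.52 Ω (source resistance + R1).
V_th is the unloaded tap voltage: V_supply · R2/(R1'+R2) = 4.62 × 0.04835 = 0.2234 V.
With V_supply suppressed (replaced by a short), R_th = R1' ‖ R2 = (79.52 × 4.04)/(79.52 + 4.04) = 3.845 Ω.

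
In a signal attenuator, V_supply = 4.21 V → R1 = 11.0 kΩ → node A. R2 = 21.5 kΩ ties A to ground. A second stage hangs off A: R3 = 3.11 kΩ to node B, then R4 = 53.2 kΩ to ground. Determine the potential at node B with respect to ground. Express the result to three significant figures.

V_B ≈ 2.33 V

The second stage (R3 + R4 = 56.31 kΩ) loads node A in parallel with R2.
R2 ‖ (R3+R4) = 15.56 kΩ.
So V_A = 4.21 × 0.5858 = 2.466 V.
V_B = V_A × 0.9448 = 2.330 V.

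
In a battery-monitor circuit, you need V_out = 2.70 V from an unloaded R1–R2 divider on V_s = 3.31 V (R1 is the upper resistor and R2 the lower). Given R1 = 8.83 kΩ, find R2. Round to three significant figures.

Required fraction k = V_out/V_s = 0.8157.
R2 = R1 · 0.8157/(1 − 0.8157) = 39.08 kΩ.

R2 ≈ 39.1 kΩ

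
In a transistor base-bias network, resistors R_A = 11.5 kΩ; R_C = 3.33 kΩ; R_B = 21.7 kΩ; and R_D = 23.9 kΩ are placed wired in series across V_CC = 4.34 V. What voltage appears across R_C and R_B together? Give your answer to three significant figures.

Total series resistance ΣR = 11.5 + 3.33 + 21.7 + 23.9 = 60.43 kΩ.
R_{R_C..R_B} = 3.33 + 21.7 = 25.03 kΩ.
Voltage divider: V = V_CC · (25.03 / 60.43) = 4.34 × 0.4142 = 1.798 V.

V ≈ 1.80 V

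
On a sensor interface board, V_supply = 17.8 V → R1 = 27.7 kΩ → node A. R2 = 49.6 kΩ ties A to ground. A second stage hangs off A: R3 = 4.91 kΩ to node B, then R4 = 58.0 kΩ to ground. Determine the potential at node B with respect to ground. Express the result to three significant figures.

V_B ≈ 8.21 V

The second stage (R3 + R4 = 62.91 kΩ) loads node A in parallel with R2.
Effective lower resistance at A: R2 ‖ 62.91 = 27.73 kΩ.
First divider: V_A = V_supply · 27.73/(27.7 + 27.73) = 8.905 V.
V_B = V_A × 0.9220 = 8.210 V.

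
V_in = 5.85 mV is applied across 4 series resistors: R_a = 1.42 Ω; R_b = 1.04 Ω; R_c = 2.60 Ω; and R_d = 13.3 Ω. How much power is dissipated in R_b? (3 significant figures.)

The common current is I = 5.85/18.36 = 0.3186 mA.
V(R_b) = I·R = 0.3314 mV; P = V·I = 0.3314 × 0.3186 = 0.1056 µW.

P ≈ 0.106 µW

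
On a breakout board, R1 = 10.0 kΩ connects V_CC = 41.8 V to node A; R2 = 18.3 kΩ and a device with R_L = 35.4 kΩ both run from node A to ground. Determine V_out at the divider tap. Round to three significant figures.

R2 ‖ R_L = (18.3 × 35.4)/(18.3 + 35.4) = 12.06 kΩ.
Voltage divider with the loaded lower leg: V_out = 41.8 × 12.06/(10.0 + 12.06) = 41.8 × 0.5468 = 22.85 V.
(Unloaded it would be 27.0 V; the load pulls it down.)

V_out ≈ 22.9 V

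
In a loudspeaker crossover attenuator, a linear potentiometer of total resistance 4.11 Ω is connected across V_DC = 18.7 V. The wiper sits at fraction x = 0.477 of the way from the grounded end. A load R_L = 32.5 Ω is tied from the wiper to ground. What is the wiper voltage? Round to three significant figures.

Split the track: R_lower = x·R_p = 1.960 Ω, R_upper = (1−x)·R_p = 2.150 Ω.
R_L loads the lower segment: effective lower R = 1.849 Ω.
V_out = 18.7 × 1.849/(2.150 + 1.849) = 8.647 V.
(Unloaded: V_out = x·V_DC = 8.92 V.)

V_out ≈ 8.65 V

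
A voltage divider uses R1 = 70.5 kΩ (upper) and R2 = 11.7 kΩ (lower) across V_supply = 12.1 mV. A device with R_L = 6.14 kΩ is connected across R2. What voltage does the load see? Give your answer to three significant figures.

V_out ≈ 0.654 mV

R2 ‖ R_L = (11.7 × 6.14)/(11.7 + 6.14) = 4.027 kΩ.
Now apply the divider: V_out = 12.1 × 0.05403 = 0.6538 mV.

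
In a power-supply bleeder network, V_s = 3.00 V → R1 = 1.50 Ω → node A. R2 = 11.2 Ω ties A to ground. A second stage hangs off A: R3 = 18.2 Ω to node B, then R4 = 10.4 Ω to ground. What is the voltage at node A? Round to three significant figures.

V_A ≈ 2.53 V

The second stage (R3 + R4 = 28.60 Ω) loads node A in parallel with R2.
Effective lower resistance at A: R2 ‖ 28.60 = 8.048 Ω.
First divider: V_A = V_s · 8.048/(1.50 + 8.048) = 2.529 V.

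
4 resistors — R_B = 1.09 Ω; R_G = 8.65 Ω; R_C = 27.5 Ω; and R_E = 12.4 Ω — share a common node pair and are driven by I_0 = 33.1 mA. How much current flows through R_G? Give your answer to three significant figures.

I ≈ 3.33 mA

Conductances: ΣG = 1/1.09 + 1/8.65 + 1/27.5 + 1/12.4 = 1.150 (1/Ω).
R_G takes the fraction G_k/ΣG = 0.1156/1.150 = 0.1005, so I = 33.1 × 0.1005 = 3.327 mA.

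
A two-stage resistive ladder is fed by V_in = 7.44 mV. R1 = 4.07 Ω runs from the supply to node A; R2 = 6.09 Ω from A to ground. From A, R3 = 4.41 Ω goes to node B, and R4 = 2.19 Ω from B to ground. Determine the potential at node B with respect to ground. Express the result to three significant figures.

The second stage (R3 + R4 = 6.600 Ω) loads node A in parallel with R2.
Effective lower resistance at A: R2 ‖ 6.600 = 3.167 Ω.
So V_A = 7.44 × 0.4376 = 3.256 mV.
Then the unloaded second divider: V_B = V_A × R4/(R3+R4) = 3.256 × 0.3318 = 1.080 mV.

V_B ≈ 1.08 mV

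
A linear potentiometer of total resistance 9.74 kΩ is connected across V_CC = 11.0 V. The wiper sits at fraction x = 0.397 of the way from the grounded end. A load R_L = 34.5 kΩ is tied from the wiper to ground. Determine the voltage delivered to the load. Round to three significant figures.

V_out ≈ 4.09 V

Lower segment x·R_p = 3.867 kΩ; upper segment (1−x)·R_p = 5.873 kΩ.
R_L loads the lower segment: effective lower R = 3.477 kΩ.
Then V_out = V_CC · 3.477/(5.873 + 3.477) = 4.091 V.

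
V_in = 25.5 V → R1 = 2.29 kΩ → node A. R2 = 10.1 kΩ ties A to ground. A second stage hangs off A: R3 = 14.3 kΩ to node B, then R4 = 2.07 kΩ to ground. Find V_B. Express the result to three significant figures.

V_B ≈ 2.36 V

Looking into the second stage from A: R3 + R4 = 16.37 kΩ appears in parallel with R2.
R2 ‖ (R3+R4) = 6.246 kΩ.
V_A = 25.5 × 6.246/(2.29 + 6.246) = 18.66 V.
V_B = V_A × 0.1265 = 2.359 V.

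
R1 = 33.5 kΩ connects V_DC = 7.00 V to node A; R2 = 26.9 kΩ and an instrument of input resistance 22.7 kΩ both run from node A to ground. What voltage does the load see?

V_out ≈ 1.88 V

The load sits in parallel with R2, giving an effective lower resistance R2' = R2·R_L/(R2+R_L) = 12.31 kΩ.
Now apply the divider: V_out = 7.00 × 0.2687 = 1.881 V.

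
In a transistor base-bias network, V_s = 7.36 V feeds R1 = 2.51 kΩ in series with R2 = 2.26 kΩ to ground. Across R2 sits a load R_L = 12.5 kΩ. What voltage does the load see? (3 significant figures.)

First combine the lower leg with the load: R2 ‖ R_L = 1.914 kΩ.
Voltage divider with the loaded lower leg: V_out = 7.36 × 1.914/(2.51 + 1.914) = 7.36 × 0.4326 = 3.184 V.

V_out ≈ 3.18 V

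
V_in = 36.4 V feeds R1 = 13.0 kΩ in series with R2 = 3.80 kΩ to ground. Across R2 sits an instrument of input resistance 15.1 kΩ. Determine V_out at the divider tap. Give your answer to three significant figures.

V_out ≈ 6.89 V

R2 ‖ R_L = (3.80 × 15.1)/(3.80 + 15.1) = 3.036 kΩ.
Then V_out = V_in · R2'/(R1 + R2') = 36.4 × 3.036/16.04 = 6.891 V.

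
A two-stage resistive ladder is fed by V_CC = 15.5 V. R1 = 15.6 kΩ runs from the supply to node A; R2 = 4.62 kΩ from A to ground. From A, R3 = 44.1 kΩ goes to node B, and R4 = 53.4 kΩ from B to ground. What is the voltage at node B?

Node A sees R2 in parallel with the series input of stage 2, R3 + R4 = 97.50 kΩ.
Effective lower resistance at A: R2 ‖ 97.50 = 4.411 kΩ.
First divider: V_A = V_CC · 4.411/(15.6 + 4.411) = 3.417 V.
Then the unloaded second divider: V_B = V_A × R4/(R3+R4) = 3.417 × 0.5477 = 1.871 V.

V_B ≈ 1.87 V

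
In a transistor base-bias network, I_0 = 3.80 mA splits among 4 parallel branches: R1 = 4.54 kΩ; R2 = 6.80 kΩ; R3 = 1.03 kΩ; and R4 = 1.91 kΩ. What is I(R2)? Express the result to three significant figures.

I ≈ 0.300 mA

Conductances: ΣG = 1/4.54 + 1/6.80 + 1/1.03 + 1/1.91 = 1.862 (1/kΩ).
By the current-divider rule, I = I_0 · G_k/ΣG = 3.80 × 0.07899 = 0.3002 mA.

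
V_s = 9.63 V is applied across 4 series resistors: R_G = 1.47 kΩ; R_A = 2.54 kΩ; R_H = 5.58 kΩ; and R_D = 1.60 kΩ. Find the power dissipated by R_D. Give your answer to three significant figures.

ΣR = 11.19 kΩ → I = 9.63/11.19 = 0.8606 mA.
P(R_D) = I²·R_D = (0.8606)² × 1.60 = 1.185 mW.

P ≈ 1.18 mW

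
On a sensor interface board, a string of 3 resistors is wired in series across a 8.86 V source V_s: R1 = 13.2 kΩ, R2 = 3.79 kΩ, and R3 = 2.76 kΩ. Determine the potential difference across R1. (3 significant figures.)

Total series resistance ΣR = 13.2 + 3.79 + 2.76 = 19.75 kΩ.
Voltage divider: V = V_s · (13.20 / 19.75) = 8.86 × 0.6684 = 5.922 V.

V ≈ 5.92 V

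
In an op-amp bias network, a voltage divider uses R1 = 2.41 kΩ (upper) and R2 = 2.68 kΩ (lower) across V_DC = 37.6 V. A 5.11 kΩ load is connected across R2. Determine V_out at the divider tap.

V_out ≈ 15.9 V

R2 ‖ R_L = (2.68 × 5.11)/(2.68 + 5.11) = 1.758 kΩ.
Now apply the divider: V_out = 37.6 × 0.4218 = 15.86 V.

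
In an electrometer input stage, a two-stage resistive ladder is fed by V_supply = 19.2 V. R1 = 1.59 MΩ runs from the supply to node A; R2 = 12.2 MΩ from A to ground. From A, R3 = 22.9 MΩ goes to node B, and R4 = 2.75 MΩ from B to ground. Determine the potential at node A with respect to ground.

V_A ≈ 16.1 V

Node A sees R2 in parallel with the series input of stage 2, R3 + R4 = 25.65 MΩ.
Effective lower resistance at A: R2 ‖ 25.65 = 8.268 MΩ.
First divider: V_A = V_supply · 8.268/(1.59 + 8.268) = 16.10 V.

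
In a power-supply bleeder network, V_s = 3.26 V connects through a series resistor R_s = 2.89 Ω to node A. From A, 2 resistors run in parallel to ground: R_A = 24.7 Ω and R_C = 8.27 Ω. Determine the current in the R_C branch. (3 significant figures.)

Parallel bank: R_p = 1/(1/24.7 + 1/8.27) = 6.196 Ω.
Node voltage V_A = V_s · R_p/(R_s + R_p) = 3.26 × 0.6819 = 2.223 V.
I(R_C) = V_A / R_C = 2.223/8.27 = 0.2688 A.
(Check via current divider: I_total = 0.3588 A; share G_k/ΣG = 0.7492 → same result.)

I ≈ 0.269 A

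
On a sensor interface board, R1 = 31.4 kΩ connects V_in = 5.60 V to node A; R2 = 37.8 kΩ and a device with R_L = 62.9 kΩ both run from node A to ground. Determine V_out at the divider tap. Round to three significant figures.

R2 ‖ R_L = (37.8 × 62.9)/(37.8 + 62.9) = 23.61 kΩ.
Now apply the divider: V_out = 5.60 × 0.4292 = 2.404 V.

V_out ≈ 2.40 V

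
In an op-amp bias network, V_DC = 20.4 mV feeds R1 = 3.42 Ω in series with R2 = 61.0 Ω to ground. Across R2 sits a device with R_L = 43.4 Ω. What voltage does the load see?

First combine the lower leg with the load: R2 ‖ R_L = 25.36 Ω.
Now apply the divider: V_out = 20.4 × 0.8812 = 17.98 mV.
(Unloaded it would be 19.3 mV; the load pulls it down.)

V_out ≈ 18.0 mV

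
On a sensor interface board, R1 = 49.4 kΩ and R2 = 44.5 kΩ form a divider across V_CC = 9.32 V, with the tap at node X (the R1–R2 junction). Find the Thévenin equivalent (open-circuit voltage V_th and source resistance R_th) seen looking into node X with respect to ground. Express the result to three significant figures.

V_th is the unloaded tap voltage: V_CC · R2/(R1+R2) = 9.32 × 0.4739 = 4.417 V.
Zeroing V_CC shorts the top of R1 to ground, so R_th = R1 ‖ R2 = 23.41 kΩ.

V_th ≈ 4.42 V, R_th ≈ 23.4 kΩ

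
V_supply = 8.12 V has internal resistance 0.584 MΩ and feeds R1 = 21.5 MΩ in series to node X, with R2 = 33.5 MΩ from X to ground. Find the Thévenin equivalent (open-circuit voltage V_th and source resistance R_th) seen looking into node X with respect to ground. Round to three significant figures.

R1' = 0.584 + 21.5 = 22.08 MΩ (source resistance + R1).
V_th is the unloaded tap voltage: V_supply · R2/(R1'+R2) = 8.12 × 0.6027 = 4.894 V.
Zeroing V_supply shorts the top of R1' to ground, so R_th = R1' ‖ R2 = 13.31 MΩ.

V_th ≈ 4.89 V, R_th ≈ 13.3 MΩ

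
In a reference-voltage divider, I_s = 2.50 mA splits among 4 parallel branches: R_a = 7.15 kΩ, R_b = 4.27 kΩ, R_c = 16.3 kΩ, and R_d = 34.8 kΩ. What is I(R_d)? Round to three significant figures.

ΣG = 1/7.15 + 1/4.27 + 1/16.3 + 1/34.8 = 0.4641.
Current divider: I(R_d) = I_s · G_k/ΣG = 2.50 × (0.02874/0.4641) = 2.50 × 0.06191 = 0.1548 mA.

I ≈ 0.155 mA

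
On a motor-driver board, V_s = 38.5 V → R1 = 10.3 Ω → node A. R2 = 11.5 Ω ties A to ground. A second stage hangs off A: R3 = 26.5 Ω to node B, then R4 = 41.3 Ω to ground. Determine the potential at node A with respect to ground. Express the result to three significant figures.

The second stage (R3 + R4 = 67.80 Ω) loads node A in parallel with R2.
R2 ‖ (R3+R4) = 9.832 Ω.
V_A = 38.5 × 9.832/(10.3 + 9.832) = 18.80 V.

V_A ≈ 18.8 V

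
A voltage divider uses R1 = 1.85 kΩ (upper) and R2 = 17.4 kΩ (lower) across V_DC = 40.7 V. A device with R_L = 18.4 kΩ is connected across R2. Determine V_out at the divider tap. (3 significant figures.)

V_out ≈ 33.7 V

First combine the lower leg with the load: R2 ‖ R_L = 8.943 kΩ.
Voltage divider with the loaded lower leg: V_out = 40.7 × 8.943/(1.85 + 8.943) = 40.7 × 0.8286 = 33.72 V.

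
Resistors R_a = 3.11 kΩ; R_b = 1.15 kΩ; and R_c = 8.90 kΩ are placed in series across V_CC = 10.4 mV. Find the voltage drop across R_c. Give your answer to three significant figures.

V ≈ 7.03 mV

ΣR = 3.11 + 1.15 + 8.90 = 13.16 kΩ.
By the voltage-divider rule, V = 10.4 × 8.900/13.16 = 7.033 mV.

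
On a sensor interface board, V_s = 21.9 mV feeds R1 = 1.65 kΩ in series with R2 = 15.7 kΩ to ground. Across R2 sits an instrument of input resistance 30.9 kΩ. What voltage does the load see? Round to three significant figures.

First combine the lower leg with the load: R2 ‖ R_L = 10.41 kΩ.
Now apply the divider: V_out = 21.9 × 0.8632 = 18.90 mV.

V_out ≈ 18.9 mV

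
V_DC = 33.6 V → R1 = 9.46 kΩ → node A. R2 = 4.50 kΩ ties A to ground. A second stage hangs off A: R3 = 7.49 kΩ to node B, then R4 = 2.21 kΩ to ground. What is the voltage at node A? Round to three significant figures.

Looking into the second stage from A: R3 + R4 = 9.700 kΩ appears in parallel with R2.
Effective lower resistance at A: R2 ‖ 9.700 = 3.074 kΩ.
V_A = 33.6 × 3.074/(9.46 + 3.074) = 8.240 V.

V_A ≈ 8.24 V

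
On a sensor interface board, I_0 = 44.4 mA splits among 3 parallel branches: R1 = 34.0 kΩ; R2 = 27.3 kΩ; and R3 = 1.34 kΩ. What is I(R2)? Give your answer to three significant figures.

Conductances: ΣG = 1/34.0 + 1/27.3 + 1/1.34 = 0.8123 (1/kΩ).
Current divider: I(R2) = I_0 · G_k/ΣG = 44.4 × (0.03663/0.8123) = 44.4 × 0.04509 = 2.002 mA.

I ≈ 2.00 mA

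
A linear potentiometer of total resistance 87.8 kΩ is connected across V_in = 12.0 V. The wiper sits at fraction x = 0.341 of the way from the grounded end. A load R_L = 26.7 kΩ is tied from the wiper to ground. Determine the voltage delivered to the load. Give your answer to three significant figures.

The pot divides into 57.86 kΩ above the wiper and 29.94 kΩ below.
(x·R_p) ‖ R_L = 14.11 kΩ.
V_out = 12.0 × 14.11/(57.86 + 14.11) = 2.353 V.

V_out ≈ 2.35 V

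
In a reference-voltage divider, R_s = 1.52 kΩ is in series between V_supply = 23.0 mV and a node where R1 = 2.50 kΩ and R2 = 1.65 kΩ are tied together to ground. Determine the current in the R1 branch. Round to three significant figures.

I ≈ 3.64 µA

Combine the parallel branches: R_p = (1/2.50 + 1/1.65)⁻¹ = 0.9940 kΩ.
Node voltage V_A = V_supply · R_p/(R_s + R_p) = 23.0 × 0.3954 = 9.094 mV.
I(R1) = V_A / R1 = 9.094/2.50 = 3.637 µA.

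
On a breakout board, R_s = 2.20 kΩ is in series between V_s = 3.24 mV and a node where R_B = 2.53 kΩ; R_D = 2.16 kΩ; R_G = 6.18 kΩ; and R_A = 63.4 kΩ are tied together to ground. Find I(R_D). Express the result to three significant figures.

Combine the parallel branches: R_p = (1/2.53 + 1/2.16 + 1/6.18 + 1/63.4)⁻¹ = 0.9654 kΩ.
V_A by voltage divider: V_A = 3.24 × 0.9654/(2.20 + 0.9654) = 0.9882 mV.
I(R_D) = V_A / R_D = 0.9882/2.16 = 0.4575 µA.

I ≈ 0.457 µA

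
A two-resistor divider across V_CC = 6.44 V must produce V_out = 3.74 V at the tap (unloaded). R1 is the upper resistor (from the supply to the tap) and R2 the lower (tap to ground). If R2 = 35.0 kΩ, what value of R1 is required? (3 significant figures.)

The divider ratio is R2/(R1+R2) = 3.74/6.44 = 0.5807.
R1 = R2·(1/k − 1) = 35.0 × 0.7219 = 25.27 kΩ.

R1 ≈ 25.3 kΩ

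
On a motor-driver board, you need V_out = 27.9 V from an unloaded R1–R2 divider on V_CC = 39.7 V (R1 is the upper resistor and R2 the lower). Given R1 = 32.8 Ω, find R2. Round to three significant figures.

R2 ≈ 77.6 Ω

The divider ratio is R2/(R1+R2) = 27.9/39.7 = 0.7028.
R2 = R1 · 0.7028/(1 − 0.7028) = 77.55 Ω.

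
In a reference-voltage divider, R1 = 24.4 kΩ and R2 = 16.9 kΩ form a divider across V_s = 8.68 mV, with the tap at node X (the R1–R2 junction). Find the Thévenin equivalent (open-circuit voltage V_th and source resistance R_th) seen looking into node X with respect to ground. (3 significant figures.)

V_th is the unloaded tap voltage: V_s · R2/(R1+R2) = 8.68 × 0.4092 = 3.552 mV.
With V_s suppressed (replaced by a short), R_th = R1 ‖ R2 = (24.40 × 16.9)/(24.40 + 16.9) = 9.985 kΩ.

V_th ≈ 3.55 mV, R_th ≈ 9.98 kΩ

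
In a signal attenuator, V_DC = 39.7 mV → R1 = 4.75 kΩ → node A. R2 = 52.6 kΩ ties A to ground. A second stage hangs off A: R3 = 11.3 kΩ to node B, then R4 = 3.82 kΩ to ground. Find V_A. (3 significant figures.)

V_A ≈ 28.3 mV

The second stage (R3 + R4 = 15.12 kΩ) loads node A in parallel with R2.
R2 ‖ (R3+R4) = 11.74 kΩ.
First divider: V_A = V_DC · 11.74/(4.75 + 11.74) = 28.27 mV.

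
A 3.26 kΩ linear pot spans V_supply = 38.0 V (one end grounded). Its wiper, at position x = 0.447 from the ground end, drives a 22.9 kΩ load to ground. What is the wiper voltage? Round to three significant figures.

The pot divides into 1.803 kΩ above the wiper and 1.457 kΩ below.
(x·R_p) ‖ R_L = 1.370 kΩ.
V_out = 38.0 × 1.370/(1.803 + 1.370) = 16.41 V.
(Unloaded: V_out = x·V_supply = 17.0 V.)

V_out ≈ 16.4 V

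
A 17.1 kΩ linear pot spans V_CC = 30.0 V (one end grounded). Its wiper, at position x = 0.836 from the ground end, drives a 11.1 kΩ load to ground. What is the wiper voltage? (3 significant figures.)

V_out ≈ 20.7 V

Split the track: R_lower = x·R_p = 14.30 kΩ, R_upper = (1−x)·R_p = 2.804 kΩ.
Lower segment in parallel with the load: 14.30 ‖ 11.1 = 6.248 kΩ.
Loaded-divider output: V_out = 30.0 × 0.6902 = 20.71 V.
(Unloaded: V_out = x·V_CC = 25.1 V.)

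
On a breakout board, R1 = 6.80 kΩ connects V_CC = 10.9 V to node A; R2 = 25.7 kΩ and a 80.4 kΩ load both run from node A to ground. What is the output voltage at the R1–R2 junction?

R2 ‖ R_L = (25.7 × 80.4)/(25.7 + 80.4) = 19.47 kΩ.
Now apply the divider: V_out = 10.9 × 0.7412 = 8.079 V.

V_out ≈ 8.08 V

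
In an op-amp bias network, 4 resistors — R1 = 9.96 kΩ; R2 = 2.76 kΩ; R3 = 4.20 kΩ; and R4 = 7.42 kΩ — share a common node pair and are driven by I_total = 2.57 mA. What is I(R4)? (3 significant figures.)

ΣG = 1/9.96 + 1/2.76 + 1/4.20 + 1/7.42 = 0.8356.
By the current-divider rule, I = I_total · G_k/ΣG = 2.57 × 0.1613 = 0.4145 mA.

I ≈ 0.415 mA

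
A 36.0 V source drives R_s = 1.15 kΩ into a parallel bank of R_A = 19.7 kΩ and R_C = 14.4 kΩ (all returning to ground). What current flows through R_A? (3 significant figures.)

I ≈ 1.61 mA

Combine the parallel branches: R_p = (1/19.7 + 1/14.4)⁻¹ = 8.319 kΩ.
Node voltage V_A = V_DC · R_p/(R_s + R_p) = 36.0 × 0.8786 = 31.63 V.
Branch current I = V_A/R_A = 31.63/19.7 = 1.605 mA.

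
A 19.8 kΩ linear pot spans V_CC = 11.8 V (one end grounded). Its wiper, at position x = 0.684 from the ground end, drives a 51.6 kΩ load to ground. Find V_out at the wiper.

V_out ≈ 7.45 V

The pot divides into 6.257 kΩ above the wiper and 13.54 kΩ below.
(x·R_p) ‖ R_L = 10.73 kΩ.
Loaded-divider output: V_out = 11.8 × 0.6316 = 7.453 V.
(Unloaded: V_out = x·V_CC = 8.07 V.)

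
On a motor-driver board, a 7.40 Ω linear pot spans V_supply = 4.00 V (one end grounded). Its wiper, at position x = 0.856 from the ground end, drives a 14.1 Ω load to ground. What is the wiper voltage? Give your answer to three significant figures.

V_out ≈ 3.22 V

The pot divides into 1.066 Ω above the wiper and 6.334 Ω below.
(x·R_p) ‖ R_L = 4.371 Ω.
Then V_out = V_supply · 4.371/(1.066 + 4.371) = 3.216 V.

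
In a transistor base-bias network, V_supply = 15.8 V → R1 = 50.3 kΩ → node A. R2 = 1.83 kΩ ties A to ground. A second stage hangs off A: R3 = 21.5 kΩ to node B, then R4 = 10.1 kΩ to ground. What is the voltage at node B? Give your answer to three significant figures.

Node A sees R2 in parallel with the series input of stage 2, R3 + R4 = 31.60 kΩ.
R2 ‖ (R3+R4) = 1.730 kΩ.
V_A = 15.8 × 1.730/(50.3 + 1.730) = 0.5253 V.
V_B = V_A × 0.3196 = 0.1679 V.

V_B ≈ 0.168 V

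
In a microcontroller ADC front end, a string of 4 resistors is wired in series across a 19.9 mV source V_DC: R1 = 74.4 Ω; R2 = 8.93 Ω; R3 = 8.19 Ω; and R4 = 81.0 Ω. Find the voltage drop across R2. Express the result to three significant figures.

V ≈ 1.03 mV

Series total: ΣR = 74.4 + 8.93 + 8.19 + 81.0 = 172.5 Ω.
V = V_DC · R/ΣR = 19.9 × 0.05176 = 1.030 mV.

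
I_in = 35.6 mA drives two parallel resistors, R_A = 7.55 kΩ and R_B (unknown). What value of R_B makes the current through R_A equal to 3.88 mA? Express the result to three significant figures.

The fraction through R_A equals R_B/(R_A+R_B).
3.88/35.6 = R_B/(R_A + R_B) → R_B = R_A · (0.1090)/(1 − 0.1090) = 7.55 × 0.1223 = 0.9235 kΩ.

R_B ≈ 0.924 kΩ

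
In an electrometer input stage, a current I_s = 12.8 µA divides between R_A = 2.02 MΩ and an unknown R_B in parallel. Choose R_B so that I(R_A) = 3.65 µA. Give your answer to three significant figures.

R_B ≈ 0.806 MΩ

Two-branch current divider: I_A = I_s · R_B/(R_A + R_B).
3.65/12.8 = R_B/(R_A + R_B) → R_B = R_A · (0.2852)/(1 − 0.2852) = 2.02 × 0.3989 = 0.8058 MΩ.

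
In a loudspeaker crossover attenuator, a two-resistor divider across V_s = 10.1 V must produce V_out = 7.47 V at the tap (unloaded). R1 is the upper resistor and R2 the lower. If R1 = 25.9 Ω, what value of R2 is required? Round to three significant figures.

R2 ≈ 73.6 Ω

The divider ratio is R2/(R1+R2) = 7.47/10.1 = 0.7396.
So R2 = R1 · V_out/(V_s − V_out) = 25.9 × 7.47/(10.1 − 7.47) = 25.9 × 2.840 = 73.56 Ω.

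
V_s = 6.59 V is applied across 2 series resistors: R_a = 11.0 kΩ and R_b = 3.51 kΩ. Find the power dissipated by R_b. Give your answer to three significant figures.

The common current is I = 6.59/14.51 = 0.4542 mA.
P(R_b) = I²·R_b = (0.4542)² × 3.51 = 0.7240 mW.

P ≈ 0.724 mW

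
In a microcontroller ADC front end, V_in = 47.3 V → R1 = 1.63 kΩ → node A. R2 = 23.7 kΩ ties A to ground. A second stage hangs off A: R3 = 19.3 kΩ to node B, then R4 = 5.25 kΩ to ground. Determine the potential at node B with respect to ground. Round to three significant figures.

Looking into the second stage from A: R3 + R4 = 24.55 kΩ appears in parallel with R2.
Effective lower resistance at A: R2 ‖ 24.55 = 12.06 kΩ.
V_A = 47.3 × 12.06/(1.63 + 12.06) = 41.67 V.
V_B = V_A × 0.2138 = 8.911 V.

V_B ≈ 8.91 V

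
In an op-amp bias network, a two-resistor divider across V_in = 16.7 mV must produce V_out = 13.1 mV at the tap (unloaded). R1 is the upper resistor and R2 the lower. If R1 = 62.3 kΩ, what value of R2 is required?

R2 ≈ 227 kΩ

The divider ratio is R2/(R1+R2) = 13.1/16.7 = 0.7844.
Rearranging, R2 = R1·k/(1−k) = 62.3 × 3.639 = 226.7 kΩ.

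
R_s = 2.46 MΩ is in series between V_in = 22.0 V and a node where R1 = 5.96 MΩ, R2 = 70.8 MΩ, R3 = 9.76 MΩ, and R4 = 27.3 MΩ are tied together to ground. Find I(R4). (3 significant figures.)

I ≈ 0.450 µA

Equivalent of the parallel group: R_p = 3.115 MΩ.
Node voltage V_A = V_in · R_p/(R_s + R_p) = 22.0 × 0.5588 = 12.29 V.
I(R4) = V_A / R4 = 12.29/27.3 = 0.4503 µA.
(Check via current divider: I_total = 3.946 µA; share G_k/ΣG = 0.1141 → same result.)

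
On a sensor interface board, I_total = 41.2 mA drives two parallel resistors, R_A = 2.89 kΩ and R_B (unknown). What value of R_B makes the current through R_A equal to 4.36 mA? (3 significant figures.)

In a two-way split, I_A/I_total = R_B/(R_A + R_B).
With f = 0.1058, R_B = R_A · f/(1−f) = 2.89 × 0.1183 = 0.3420 kΩ.

R_B ≈ 0.342 kΩ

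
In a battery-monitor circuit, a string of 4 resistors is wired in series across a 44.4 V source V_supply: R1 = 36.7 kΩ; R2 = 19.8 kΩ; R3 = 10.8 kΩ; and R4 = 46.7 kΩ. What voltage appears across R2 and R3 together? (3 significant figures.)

ΣR = 36.7 + 19.8 + 10.8 + 46.7 = 114.0 kΩ.
R_{R2..R3} = 19.8 + 10.8 = 30.60 kΩ.
V = V_supply · R/ΣR = 44.4 × 0.2684 = 11.92 V.

V ≈ 11.9 V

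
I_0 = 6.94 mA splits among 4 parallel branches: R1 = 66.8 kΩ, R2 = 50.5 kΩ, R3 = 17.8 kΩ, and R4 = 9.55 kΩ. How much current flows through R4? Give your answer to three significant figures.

I ≈ 3.71 mA

ΣG = 1/66.8 + 1/50.5 + 1/17.8 + 1/9.55 = 0.1957.
By the current-divider rule, I = I_0 · G_k/ΣG = 6.94 × 0.5352 = 3.714 mA.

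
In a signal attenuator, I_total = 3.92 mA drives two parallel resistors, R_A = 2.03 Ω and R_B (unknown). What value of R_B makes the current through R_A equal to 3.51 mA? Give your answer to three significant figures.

R_B ≈ 17.4 Ω

In a two-way split, I_A/I_total = R_B/(R_A + R_B).
With f = 0.8954, R_B = R_A · f/(1−f) = 2.03 × 8.561 = 17.38 Ω.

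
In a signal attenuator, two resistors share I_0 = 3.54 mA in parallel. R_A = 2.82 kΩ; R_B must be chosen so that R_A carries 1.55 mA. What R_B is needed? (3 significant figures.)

R_B ≈ 2.20 kΩ

In a two-way split, I_A/I_0 = R_B/(R_A + R_B).
1.55/3.54 = R_B/(R_A + R_B) → R_B = R_A · (0.4379)/(1 − 0.4379) = 2.82 × 0.7789 = 2.196 kΩ.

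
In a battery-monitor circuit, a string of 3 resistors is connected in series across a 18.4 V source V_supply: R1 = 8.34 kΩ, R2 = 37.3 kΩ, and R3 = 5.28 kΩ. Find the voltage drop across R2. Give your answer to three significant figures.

V ≈ 13.5 V

Total series resistance ΣR = 8.34 + 37.3 + 5.28 = 50.92 kΩ.
By the voltage-divider rule, V = 18.4 × 37.30/50.92 = 13.48 V.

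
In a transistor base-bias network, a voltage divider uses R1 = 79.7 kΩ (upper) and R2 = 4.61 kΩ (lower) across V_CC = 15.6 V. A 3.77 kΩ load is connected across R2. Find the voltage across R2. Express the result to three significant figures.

The load sits in parallel with R2, giving an effective lower resistance R2' = R2·R_L/(R2+R_L) = 2.074 kΩ.
Then V_out = V_CC · R2'/(R1 + R2') = 15.6 × 2.074/81.77 = 0.3956 V.
(Unloaded it would be 0.853 V; the load pulls it down.)

V_out ≈ 0.396 V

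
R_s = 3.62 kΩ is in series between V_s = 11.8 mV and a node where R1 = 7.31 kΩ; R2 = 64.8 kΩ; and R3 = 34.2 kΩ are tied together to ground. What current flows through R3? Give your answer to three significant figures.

Combine the parallel branches: R_p = (1/7.31 + 1/64.8 + 1/34.2)⁻¹ = 5.511 kΩ.
V_A by voltage divider: V_A = 11.8 × 5.511/(3.62 + 5.511) = 7.122 mV.
I(R3) = V_A / R3 = 7.122/34.2 = 0.2082 µA.

I ≈ 0.208 µA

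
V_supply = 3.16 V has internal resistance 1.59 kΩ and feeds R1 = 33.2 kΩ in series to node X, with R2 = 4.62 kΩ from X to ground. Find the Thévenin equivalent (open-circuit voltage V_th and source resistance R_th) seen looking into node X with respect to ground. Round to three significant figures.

V_th ≈ 0.370 V, R_th ≈ 4.08 kΩ

R1' = 1.59 + 33.2 = 34.79 kΩ (source resistance + R1).
Open-circuit (no load on X): V_th = V_supply · R2/(R1' + R2) = 3.16 × 4.62/(34.79 + 4.62) = 0.3704 V.
Looking into X with the source shorted: R_th = R1'·R2/(R1'+R2) = 34.79 × 4.62/39.41 = 4.078 kΩ.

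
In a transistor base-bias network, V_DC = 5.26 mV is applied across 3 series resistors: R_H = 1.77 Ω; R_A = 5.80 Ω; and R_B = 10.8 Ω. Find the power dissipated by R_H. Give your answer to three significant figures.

ΣR = 18.37 Ω → I = 5.26/18.37 = 0.2863 mA.
V(R_H) = I·R = 0.5068 mV; P = V·I = 0.5068 × 0.2863 = 0.1451 µW.

P ≈ 0.145 µW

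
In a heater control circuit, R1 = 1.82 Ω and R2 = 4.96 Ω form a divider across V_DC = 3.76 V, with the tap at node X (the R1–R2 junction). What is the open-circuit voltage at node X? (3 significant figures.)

Open-circuit (no load on X): V_th = V_DC · R2/(R1 + R2) = 3.76 × 4.96/(1.820 + 4.96) = 2.751 V.

V_th ≈ 2.75 V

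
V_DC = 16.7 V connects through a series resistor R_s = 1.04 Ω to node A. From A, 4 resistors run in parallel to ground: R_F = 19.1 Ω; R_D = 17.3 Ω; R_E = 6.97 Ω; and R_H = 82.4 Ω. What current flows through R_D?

Combine the parallel branches: R_p = (1/19.1 + 1/17.3 + 1/6.97 + 1/82.4)⁻¹ = 3.763 Ω.
V_A by voltage divider: V_A = 16.7 × 3.763/(1.04 + 3.763) = 13.08 V.
I(R_D) = V_A / R_D = 13.08/17.3 = 0.7563 A.

I ≈ 0.756 A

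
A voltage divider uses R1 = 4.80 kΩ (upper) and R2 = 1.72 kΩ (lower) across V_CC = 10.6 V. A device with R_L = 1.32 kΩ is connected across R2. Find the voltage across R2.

V_out ≈ 1.43 V

The load sits in parallel with R2, giving an effective lower resistance R2' = R2·R_L/(R2+R_L) = 0.7468 kΩ.
Now apply the divider: V_out = 10.6 × 0.1346 = 1.427 V.
(Unloaded it would be 2.80 V; the load pulls it down.)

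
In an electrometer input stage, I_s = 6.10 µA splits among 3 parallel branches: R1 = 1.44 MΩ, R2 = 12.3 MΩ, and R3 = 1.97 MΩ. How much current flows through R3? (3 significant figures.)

ΣG = 1/1.44 + 1/12.3 + 1/1.97 = 1.283.
By the current-divider rule, I = I_s · G_k/ΣG = 6.10 × 0.3955 = 2.413 µA.

I ≈ 2.41 µA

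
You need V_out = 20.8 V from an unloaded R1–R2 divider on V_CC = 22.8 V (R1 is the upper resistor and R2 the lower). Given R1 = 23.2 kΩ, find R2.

R2 ≈ 241 kΩ

The divider ratio is R2/(R1+R2) = 20.8/22.8 = 0.9123.
R2 = R1 · 0.9123/(1 − 0.9123) = 241.3 kΩ.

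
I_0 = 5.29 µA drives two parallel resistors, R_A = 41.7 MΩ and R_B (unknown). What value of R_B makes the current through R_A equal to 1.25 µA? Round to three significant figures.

The fraction through R_A equals R_B/(R_A+R_B).
1.25/5.29 = R_B/(R_A + R_B) → R_B = R_A · (0.2363)/(1 − 0.2363) = 41.7 × 0.3094 = 12.90 MΩ.

R_B ≈ 12.9 MΩ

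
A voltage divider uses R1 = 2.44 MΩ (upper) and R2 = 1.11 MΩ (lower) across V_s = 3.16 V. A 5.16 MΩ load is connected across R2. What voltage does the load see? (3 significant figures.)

V_out ≈ 0.861 V

R2 ‖ R_L = (1.11 × 5.16)/(1.11 + 5.16) = 0.9135 MΩ.
Voltage divider with the loaded lower leg: V_out = 3.16 × 0.9135/(2.44 + 0.9135) = 3.16 × 0.2724 = 0.8608 V.
(Unloaded it would be 0.988 V; the load pulls it down.)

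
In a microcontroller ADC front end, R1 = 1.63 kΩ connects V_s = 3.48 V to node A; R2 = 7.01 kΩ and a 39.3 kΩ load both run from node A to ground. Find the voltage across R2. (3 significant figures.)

V_out ≈ 2.73 V

The load sits in parallel with R2, giving an effective lower resistance R2' = R2·R_L/(R2+R_L) = 5.949 kΩ.
Then V_out = V_s · R2'/(R1 + R2') = 3.48 × 5.949/7.579 = 2.732 V.
(Unloaded it would be 2.82 V; the load pulls it down.)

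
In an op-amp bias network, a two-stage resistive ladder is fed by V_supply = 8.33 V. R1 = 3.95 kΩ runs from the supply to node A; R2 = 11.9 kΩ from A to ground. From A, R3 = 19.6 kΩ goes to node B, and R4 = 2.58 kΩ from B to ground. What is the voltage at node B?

The second stage (R3 + R4 = 22.18 kΩ) loads node A in parallel with R2.
R2 ‖ (R3+R4) = 7.745 kΩ.
First divider: V_A = V_supply · 7.745/(3.95 + 7.745) = 5.516 V.
Then the unloaded second divider: V_B = V_A × R4/(R3+R4) = 5.516 × 0.1163 = 0.6417 V.

V_B ≈ 0.642 V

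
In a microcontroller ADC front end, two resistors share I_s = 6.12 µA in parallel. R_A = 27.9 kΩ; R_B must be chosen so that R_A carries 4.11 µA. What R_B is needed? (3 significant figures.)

R_B ≈ 57.0 kΩ

Two-branch current divider: I_A = I_s · R_B/(R_A + R_B).
4.11/6.12 = R_B/(R_A + R_B) → R_B = R_A · (0.6716)/(1 − 0.6716) = 27.9 × 2.045 = 57.05 kΩ.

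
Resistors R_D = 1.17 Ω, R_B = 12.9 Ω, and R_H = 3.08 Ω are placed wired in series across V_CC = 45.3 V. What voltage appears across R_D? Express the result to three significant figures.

V ≈ 3.09 V

Series total: ΣR = 1.17 + 12.9 + 3.08 = 17.15 Ω.
Voltage divider: V = V_CC · (1.170 / 17.15) = 45.3 × 0.06822 = 3.090 V.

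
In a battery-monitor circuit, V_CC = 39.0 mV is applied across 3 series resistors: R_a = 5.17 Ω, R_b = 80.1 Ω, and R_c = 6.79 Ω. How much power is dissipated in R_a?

The common current is I = 39.0/92.06 = 0.4236 mA.
P = I²R = 0.1795 × 5.17 = 0.9279 µW.

P ≈ 0.928 µW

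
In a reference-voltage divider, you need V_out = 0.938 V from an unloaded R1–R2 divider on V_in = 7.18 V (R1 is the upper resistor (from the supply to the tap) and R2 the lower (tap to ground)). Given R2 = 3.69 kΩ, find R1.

R1 ≈ 24.6 kΩ

V_out/V_in = R2/(R1+R2) = 0.1306.
R1 = R2·(1/k − 1) = 3.69 × 6.655 = 24.56 kΩ.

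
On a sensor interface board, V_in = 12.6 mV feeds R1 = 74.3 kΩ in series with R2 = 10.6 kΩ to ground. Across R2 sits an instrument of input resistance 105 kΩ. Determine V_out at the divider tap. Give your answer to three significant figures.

First combine the lower leg with the load: R2 ‖ R_L = 9.628 kΩ.
Voltage divider with the loaded lower leg: V_out = 12.6 × 9.628/(74.3 + 9.628) = 12.6 × 0.1147 = 1.445 mV.

V_out ≈ 1.45 mV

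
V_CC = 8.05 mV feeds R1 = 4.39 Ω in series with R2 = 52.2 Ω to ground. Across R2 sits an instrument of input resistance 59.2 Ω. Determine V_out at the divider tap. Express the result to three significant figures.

V_out ≈ 6.95 mV

R2 ‖ R_L = (52.2 × 59.2)/(52.2 + 59.2) = 27.74 Ω.
Now apply the divider: V_out = 8.05 × 0.8634 = 6.950 mV.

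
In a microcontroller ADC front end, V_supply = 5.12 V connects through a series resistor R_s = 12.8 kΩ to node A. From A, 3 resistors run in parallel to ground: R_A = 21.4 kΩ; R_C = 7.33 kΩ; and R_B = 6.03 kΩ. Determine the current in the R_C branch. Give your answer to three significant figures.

I ≈ 0.128 mA

Equivalent of the parallel group: R_p = 2.865 kΩ.
V_A = 5.12 × 2.865/15.67 = 0.9365 V.
I(R_C) = V_A / R_C = 0.9365/7.33 = 0.1278 mA.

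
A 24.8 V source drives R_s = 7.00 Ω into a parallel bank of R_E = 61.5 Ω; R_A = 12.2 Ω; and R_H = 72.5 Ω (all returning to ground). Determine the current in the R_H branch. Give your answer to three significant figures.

Equivalent of the parallel group: R_p = 8.927 Ω.
Node voltage V_A = V_CC · R_p/(R_s + R_p) = 24.8 × 0.5605 = 13.90 V.
I(R_H) = V_A / R_H = 13.90/72.5 = 0.1917 A.
(Check via current divider: I_total = 1.557 A; share G_k/ΣG = 0.1231 → same result.)

I ≈ 0.192 A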